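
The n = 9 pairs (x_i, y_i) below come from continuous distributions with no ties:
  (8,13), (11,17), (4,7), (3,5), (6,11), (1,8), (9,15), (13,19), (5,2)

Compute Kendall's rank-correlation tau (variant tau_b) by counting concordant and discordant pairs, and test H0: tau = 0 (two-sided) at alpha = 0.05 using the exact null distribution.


Step 1: Enumerate the 36 unordered pairs (i,j) with i<j and classify each by sign(x_j-x_i) * sign(y_j-y_i).
  (1,2):dx=+3,dy=+4->C; (1,3):dx=-4,dy=-6->C; (1,4):dx=-5,dy=-8->C; (1,5):dx=-2,dy=-2->C
  (1,6):dx=-7,dy=-5->C; (1,7):dx=+1,dy=+2->C; (1,8):dx=+5,dy=+6->C; (1,9):dx=-3,dy=-11->C
  (2,3):dx=-7,dy=-10->C; (2,4):dx=-8,dy=-12->C; (2,5):dx=-5,dy=-6->C; (2,6):dx=-10,dy=-9->C
  (2,7):dx=-2,dy=-2->C; (2,8):dx=+2,dy=+2->C; (2,9):dx=-6,dy=-15->C; (3,4):dx=-1,dy=-2->C
  (3,5):dx=+2,dy=+4->C; (3,6):dx=-3,dy=+1->D; (3,7):dx=+5,dy=+8->C; (3,8):dx=+9,dy=+12->C
  (3,9):dx=+1,dy=-5->D; (4,5):dx=+3,dy=+6->C; (4,6):dx=-2,dy=+3->D; (4,7):dx=+6,dy=+10->C
  (4,8):dx=+10,dy=+14->C; (4,9):dx=+2,dy=-3->D; (5,6):dx=-5,dy=-3->C; (5,7):dx=+3,dy=+4->C
  (5,8):dx=+7,dy=+8->C; (5,9):dx=-1,dy=-9->C; (6,7):dx=+8,dy=+7->C; (6,8):dx=+12,dy=+11->C
  (6,9):dx=+4,dy=-6->D; (7,8):dx=+4,dy=+4->C; (7,9):dx=-4,dy=-13->C; (8,9):dx=-8,dy=-17->C
Step 2: C = 31, D = 5, total pairs = 36.
Step 3: tau = (C - D)/(n(n-1)/2) = (31 - 5)/36 = 0.722222.
Step 4: Exact two-sided p-value (enumerate n! = 362880 permutations of y under H0): p = 0.005886.
Step 5: alpha = 0.05. reject H0.

tau_b = 0.7222 (C=31, D=5), p = 0.005886, reject H0.


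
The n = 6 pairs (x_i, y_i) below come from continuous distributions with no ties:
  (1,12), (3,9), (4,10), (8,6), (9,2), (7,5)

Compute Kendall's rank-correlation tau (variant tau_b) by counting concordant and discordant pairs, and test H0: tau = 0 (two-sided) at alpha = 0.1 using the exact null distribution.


Step 1: Enumerate the 15 unordered pairs (i,j) with i<j and classify each by sign(x_j-x_i) * sign(y_j-y_i).
  (1,2):dx=+2,dy=-3->D; (1,3):dx=+3,dy=-2->D; (1,4):dx=+7,dy=-6->D; (1,5):dx=+8,dy=-10->D
  (1,6):dx=+6,dy=-7->D; (2,3):dx=+1,dy=+1->C; (2,4):dx=+5,dy=-3->D; (2,5):dx=+6,dy=-7->D
  (2,6):dx=+4,dy=-4->D; (3,4):dx=+4,dy=-4->D; (3,5):dx=+5,dy=-8->D; (3,6):dx=+3,dy=-5->D
  (4,5):dx=+1,dy=-4->D; (4,6):dx=-1,dy=-1->C; (5,6):dx=-2,dy=+3->D
Step 2: C = 2, D = 13, total pairs = 15.
Step 3: tau = (C - D)/(n(n-1)/2) = (2 - 13)/15 = -0.733333.
Step 4: Exact two-sided p-value (enumerate n! = 720 permutations of y under H0): p = 0.055556.
Step 5: alpha = 0.1. reject H0.

tau_b = -0.7333 (C=2, D=13), p = 0.055556, reject H0.


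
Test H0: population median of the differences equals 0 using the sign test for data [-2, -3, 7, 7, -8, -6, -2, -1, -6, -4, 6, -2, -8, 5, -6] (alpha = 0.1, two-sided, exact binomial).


Step 1: Discard zero differences. Original n = 15; n_eff = number of nonzero differences = 15.
Nonzero differences (with sign): -2, -3, +7, +7, -8, -6, -2, -1, -6, -4, +6, -2, -8, +5, -6
Step 2: Count signs: positive = 4, negative = 11.
Step 3: Under H0: P(positive) = 0.5, so the number of positives S ~ Bin(15, 0.5).
Step 4: Two-sided exact p-value = sum of Bin(15,0.5) probabilities at or below the observed probability = 0.118469.
Step 5: alpha = 0.1. fail to reject H0.

n_eff = 15, pos = 4, neg = 11, p = 0.118469, fail to reject H0.


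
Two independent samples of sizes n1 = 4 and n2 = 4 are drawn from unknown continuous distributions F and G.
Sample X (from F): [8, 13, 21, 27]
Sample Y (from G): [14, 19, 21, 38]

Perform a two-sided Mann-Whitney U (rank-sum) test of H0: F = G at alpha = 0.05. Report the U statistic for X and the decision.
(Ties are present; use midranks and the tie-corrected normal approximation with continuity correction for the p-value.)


Step 1: Combine and sort all 8 observations; assign midranks.
sorted (value, group): (8,X), (13,X), (14,Y), (19,Y), (21,X), (21,Y), (27,X), (38,Y)
ranks: 8->1, 13->2, 14->3, 19->4, 21->5.5, 21->5.5, 27->7, 38->8
Step 2: Rank sum for X: R1 = 1 + 2 + 5.5 + 7 = 15.5.
Step 3: U_X = R1 - n1(n1+1)/2 = 15.5 - 4*5/2 = 15.5 - 10 = 5.5.
       U_Y = n1*n2 - U_X = 16 - 5.5 = 10.5.
Step 4: Ties are present, so use the tie-corrected normal approximation (with continuity correction) for the p-value.
Step 5: p-value = 0.561363; compare to alpha = 0.05. fail to reject H0.

U_X = 5.5, p = 0.561363, fail to reject H0 at alpha = 0.05.


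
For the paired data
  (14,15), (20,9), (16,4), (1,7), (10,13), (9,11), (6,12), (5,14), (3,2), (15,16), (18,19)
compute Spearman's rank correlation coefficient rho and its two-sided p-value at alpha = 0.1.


Step 1: Rank x and y separately (midranks; no ties here).
rank(x): 14->7, 20->11, 16->9, 1->1, 10->6, 9->5, 6->4, 5->3, 3->2, 15->8, 18->10
rank(y): 15->9, 9->4, 4->2, 7->3, 13->7, 11->5, 12->6, 14->8, 2->1, 16->10, 19->11
Step 2: d_i = R_x(i) - R_y(i); compute d_i^2.
  (7-9)^2=4, (11-4)^2=49, (9-2)^2=49, (1-3)^2=4, (6-7)^2=1, (5-5)^2=0, (4-6)^2=4, (3-8)^2=25, (2-1)^2=1, (8-10)^2=4, (10-11)^2=1
sum(d^2) = 142.
Step 3: rho = 1 - 6*142 / (11*(11^2 - 1)) = 1 - 852/1320 = 0.354545.
Step 4: Under H0, t = rho * sqrt((n-2)/(1-rho^2)) = 1.1375 ~ t(9).
Step 5: Two-sided p-value from the t-distribution with 9 df = 0.284693.
Step 6: alpha = 0.1. fail to reject H0.

rho = 0.3545, p = 0.284693, fail to reject H0 at alpha = 0.1.


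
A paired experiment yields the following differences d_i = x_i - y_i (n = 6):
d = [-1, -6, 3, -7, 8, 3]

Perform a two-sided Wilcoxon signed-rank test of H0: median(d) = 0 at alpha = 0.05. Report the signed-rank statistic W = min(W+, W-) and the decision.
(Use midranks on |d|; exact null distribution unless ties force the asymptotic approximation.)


Step 1: Drop any zero differences (none here) and take |d_i|.
|d| = [1, 6, 3, 7, 8, 3]
Step 2: Midrank |d_i| (ties get averaged ranks).
ranks: |1|->1, |6|->4, |3|->2.5, |7|->5, |8|->6, |3|->2.5
Step 3: Attach original signs; sum ranks with positive sign and with negative sign.
W+ = 2.5 + 6 + 2.5 = 11
W- = 1 + 4 + 5 = 10
(Check: W+ + W- = 21 should equal n(n+1)/2 = 21.)
Step 4: Test statistic W = min(W+, W-) = 10.
Step 5: Ties in |d|, so use the tie-corrected normal approximation.
        E[W] = n(n+1)/4 = 6*7/4 = 10.5.
        Tie groups: |d|=3 (t=2); sum(t^3 - t) = 6.
        Var[W] = n(n+1)(2n+1)/24 - sum(t^3-t)/48 = 546/24 - 6/48 = 22.625.
        z = (W - E[W]) / sqrt(Var[W]) = (10 - 10.5) / 4.7566 = -0.1051.
        Two-sided p = 2*Phi(z) = 0.916282.
Step 6: alpha = 0.05. fail to reject H0.

W+ = 11, W- = 10, W = min = 10, p = 0.916282, fail to reject H0.


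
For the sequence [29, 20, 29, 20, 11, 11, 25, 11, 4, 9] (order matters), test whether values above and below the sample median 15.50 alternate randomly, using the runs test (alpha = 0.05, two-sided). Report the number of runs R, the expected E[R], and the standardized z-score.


Step 1: Compute median = 15.50; label A = above, B = below.
Labels in order: AAAABBABBB  (n_A = 5, n_B = 5)
Step 2: Count runs R = 4.
Step 3: Under H0 (random ordering), E[R] = 2*n_A*n_B/(n_A+n_B) + 1 = 2*5*5/10 + 1 = 6.0000.
        Var[R] = 2*n_A*n_B*(2*n_A*n_B - n_A - n_B) / ((n_A+n_B)^2 * (n_A+n_B-1)) = 2000/900 = 2.2222.
        SD[R] = 1.4907.
Step 4: Continuity-corrected z = (R + 0.5 - E[R]) / SD[R] = (4 + 0.5 - 6.0000) / 1.4907 = -1.0062.
Step 5: Two-sided p-value via normal approximation = 2*(1 - Phi(|z|)) = 0.314305.
Step 6: alpha = 0.05. fail to reject H0.

R = 4, z = -1.0062, p = 0.314305, fail to reject H0.


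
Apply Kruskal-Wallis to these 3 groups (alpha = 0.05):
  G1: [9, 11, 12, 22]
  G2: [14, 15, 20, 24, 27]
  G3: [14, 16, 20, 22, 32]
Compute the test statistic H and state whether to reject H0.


Step 1: Combine all N = 14 observations and assign midranks.
sorted (value, group, rank): (9,G1,1), (11,G1,2), (12,G1,3), (14,G2,4.5), (14,G3,4.5), (15,G2,6), (16,G3,7), (20,G2,8.5), (20,G3,8.5), (22,G1,10.5), (22,G3,10.5), (24,G2,12), (27,G2,13), (32,G3,14)
Step 2: Sum ranks within each group.
R_1 = 16.5 (n_1 = 4)
R_2 = 44 (n_2 = 5)
R_3 = 44.5 (n_3 = 5)
Step 3: H = 12/(N(N+1)) * sum(R_i^2/n_i) - 3(N+1)
     = 12/(14*15) * (16.5^2/4 + 44^2/5 + 44.5^2/5) - 3*15
     = 0.057143 * 851.312 - 45
     = 3.646429.
Step 4: Ties present; correction factor C = 1 - 18/(14^3 - 14) = 0.993407. Corrected H = 3.646429 / 0.993407 = 3.670631.
Step 5: Under H0, H ~ chi^2(2); p-value = 0.159563.
Step 6: alpha = 0.05. fail to reject H0.

H = 3.6706, df = 2, p = 0.159563, fail to reject H0.


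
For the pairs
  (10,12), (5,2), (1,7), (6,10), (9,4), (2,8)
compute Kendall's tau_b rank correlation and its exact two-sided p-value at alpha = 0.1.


Step 1: Enumerate the 15 unordered pairs (i,j) with i<j and classify each by sign(x_j-x_i) * sign(y_j-y_i).
  (1,2):dx=-5,dy=-10->C; (1,3):dx=-9,dy=-5->C; (1,4):dx=-4,dy=-2->C; (1,5):dx=-1,dy=-8->C
  (1,6):dx=-8,dy=-4->C; (2,3):dx=-4,dy=+5->D; (2,4):dx=+1,dy=+8->C; (2,5):dx=+4,dy=+2->C
  (2,6):dx=-3,dy=+6->D; (3,4):dx=+5,dy=+3->C; (3,5):dx=+8,dy=-3->D; (3,6):dx=+1,dy=+1->C
  (4,5):dx=+3,dy=-6->D; (4,6):dx=-4,dy=-2->C; (5,6):dx=-7,dy=+4->D
Step 2: C = 10, D = 5, total pairs = 15.
Step 3: tau = (C - D)/(n(n-1)/2) = (10 - 5)/15 = 0.333333.
Step 4: Exact two-sided p-value (enumerate n! = 720 permutations of y under H0): p = 0.469444.
Step 5: alpha = 0.1. fail to reject H0.

tau_b = 0.3333 (C=10, D=5), p = 0.469444, fail to reject H0.


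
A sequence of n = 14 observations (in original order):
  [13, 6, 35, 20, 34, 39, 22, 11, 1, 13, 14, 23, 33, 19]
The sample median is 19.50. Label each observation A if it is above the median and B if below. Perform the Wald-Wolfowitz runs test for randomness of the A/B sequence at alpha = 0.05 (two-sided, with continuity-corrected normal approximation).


Step 1: Compute median = 19.50; label A = above, B = below.
Labels in order: BBAAAAABBBBAAB  (n_A = 7, n_B = 7)
Step 2: Count runs R = 5.
Step 3: Under H0 (random ordering), E[R] = 2*n_A*n_B/(n_A+n_B) + 1 = 2*7*7/14 + 1 = 8.0000.
        Var[R] = 2*n_A*n_B*(2*n_A*n_B - n_A - n_B) / ((n_A+n_B)^2 * (n_A+n_B-1)) = 8232/2548 = 3.2308.
        SD[R] = 1.7974.
Step 4: Continuity-corrected z = (R + 0.5 - E[R]) / SD[R] = (5 + 0.5 - 8.0000) / 1.7974 = -1.3909.
Step 5: Two-sided p-value via normal approximation = 2*(1 - Phi(|z|)) = 0.164264.
Step 6: alpha = 0.05. fail to reject H0.

R = 5, z = -1.3909, p = 0.164264, fail to reject H0.


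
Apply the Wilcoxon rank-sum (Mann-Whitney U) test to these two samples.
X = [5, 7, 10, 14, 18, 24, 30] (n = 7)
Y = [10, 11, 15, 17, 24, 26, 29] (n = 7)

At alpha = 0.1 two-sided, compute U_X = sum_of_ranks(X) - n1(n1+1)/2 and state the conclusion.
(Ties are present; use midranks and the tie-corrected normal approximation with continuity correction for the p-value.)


Step 1: Combine and sort all 14 observations; assign midranks.
sorted (value, group): (5,X), (7,X), (10,X), (10,Y), (11,Y), (14,X), (15,Y), (17,Y), (18,X), (24,X), (24,Y), (26,Y), (29,Y), (30,X)
ranks: 5->1, 7->2, 10->3.5, 10->3.5, 11->5, 14->6, 15->7, 17->8, 18->9, 24->10.5, 24->10.5, 26->12, 29->13, 30->14
Step 2: Rank sum for X: R1 = 1 + 2 + 3.5 + 6 + 9 + 10.5 + 14 = 46.
Step 3: U_X = R1 - n1(n1+1)/2 = 46 - 7*8/2 = 46 - 28 = 18.
       U_Y = n1*n2 - U_X = 49 - 18 = 31.
Step 4: Ties are present, so use the tie-corrected normal approximation (with continuity correction) for the p-value.
Step 5: p-value = 0.442284; compare to alpha = 0.1. fail to reject H0.

U_X = 18, p = 0.442284, fail to reject H0 at alpha = 0.1.


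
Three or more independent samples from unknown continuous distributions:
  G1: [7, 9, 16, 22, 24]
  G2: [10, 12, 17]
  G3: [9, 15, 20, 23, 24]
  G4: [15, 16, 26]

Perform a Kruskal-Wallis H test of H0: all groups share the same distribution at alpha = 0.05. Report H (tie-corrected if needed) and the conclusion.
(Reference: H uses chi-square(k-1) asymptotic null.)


Step 1: Combine all N = 16 observations and assign midranks.
sorted (value, group, rank): (7,G1,1), (9,G1,2.5), (9,G3,2.5), (10,G2,4), (12,G2,5), (15,G3,6.5), (15,G4,6.5), (16,G1,8.5), (16,G4,8.5), (17,G2,10), (20,G3,11), (22,G1,12), (23,G3,13), (24,G1,14.5), (24,G3,14.5), (26,G4,16)
Step 2: Sum ranks within each group.
R_1 = 38.5 (n_1 = 5)
R_2 = 19 (n_2 = 3)
R_3 = 47.5 (n_3 = 5)
R_4 = 31 (n_4 = 3)
Step 3: H = 12/(N(N+1)) * sum(R_i^2/n_i) - 3(N+1)
     = 12/(16*17) * (38.5^2/5 + 19^2/3 + 47.5^2/5 + 31^2/3) - 3*17
     = 0.044118 * 1188.37 - 51
     = 1.427941.
Step 4: Ties present; correction factor C = 1 - 24/(16^3 - 16) = 0.994118. Corrected H = 1.427941 / 0.994118 = 1.436391.
Step 5: Under H0, H ~ chi^2(3); p-value = 0.697027.
Step 6: alpha = 0.05. fail to reject H0.

H = 1.4364, df = 3, p = 0.697027, fail to reject H0.


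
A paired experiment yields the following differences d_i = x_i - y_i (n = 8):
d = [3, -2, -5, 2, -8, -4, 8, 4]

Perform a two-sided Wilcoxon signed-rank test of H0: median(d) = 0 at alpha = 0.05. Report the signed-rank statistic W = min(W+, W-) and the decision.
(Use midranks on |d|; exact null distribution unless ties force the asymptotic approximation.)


Step 1: Drop any zero differences (none here) and take |d_i|.
|d| = [3, 2, 5, 2, 8, 4, 8, 4]
Step 2: Midrank |d_i| (ties get averaged ranks).
ranks: |3|->3, |2|->1.5, |5|->6, |2|->1.5, |8|->7.5, |4|->4.5, |8|->7.5, |4|->4.5
Step 3: Attach original signs; sum ranks with positive sign and with negative sign.
W+ = 3 + 1.5 + 7.5 + 4.5 = 16.5
W- = 1.5 + 6 + 7.5 + 4.5 = 19.5
(Check: W+ + W- = 36 should equal n(n+1)/2 = 36.)
Step 4: Test statistic W = min(W+, W-) = 16.5.
Step 5: Ties in |d|, so use the tie-corrected normal approximation.
        E[W] = n(n+1)/4 = 8*9/4 = 18.
        Tie groups: |d|=2 (t=2), |d|=4 (t=2), |d|=8 (t=2); sum(t^3 - t) = 18.
        Var[W] = n(n+1)(2n+1)/24 - sum(t^3-t)/48 = 1224/24 - 18/48 = 50.625.
        z = (W - E[W]) / sqrt(Var[W]) = (16.5 - 18) / 7.1151 = -0.2108.
        Two-sided p = 2*Phi(z) = 0.833029.
Step 6: alpha = 0.05. fail to reject H0.

W+ = 16.5, W- = 19.5, W = min = 16.5, p = 0.833029, fail to reject H0.


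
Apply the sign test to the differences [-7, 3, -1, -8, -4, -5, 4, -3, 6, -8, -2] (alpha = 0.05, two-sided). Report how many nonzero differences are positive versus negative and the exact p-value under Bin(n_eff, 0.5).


Step 1: Discard zero differences. Original n = 11; n_eff = number of nonzero differences = 11.
Nonzero differences (with sign): -7, +3, -1, -8, -4, -5, +4, -3, +6, -8, -2
Step 2: Count signs: positive = 3, negative = 8.
Step 3: Under H0: P(positive) = 0.5, so the number of positives S ~ Bin(11, 0.5).
Step 4: Two-sided exact p-value = sum of Bin(11,0.5) probabilities at or below the observed probability = 0.226562.
Step 5: alpha = 0.05. fail to reject H0.

n_eff = 11, pos = 3, neg = 8, p = 0.226562, fail to reject H0.


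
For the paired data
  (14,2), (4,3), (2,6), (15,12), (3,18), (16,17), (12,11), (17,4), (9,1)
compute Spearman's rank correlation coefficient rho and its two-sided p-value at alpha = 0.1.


Step 1: Rank x and y separately (midranks; no ties here).
rank(x): 14->6, 4->3, 2->1, 15->7, 3->2, 16->8, 12->5, 17->9, 9->4
rank(y): 2->2, 3->3, 6->5, 12->7, 18->9, 17->8, 11->6, 4->4, 1->1
Step 2: d_i = R_x(i) - R_y(i); compute d_i^2.
  (6-2)^2=16, (3-3)^2=0, (1-5)^2=16, (7-7)^2=0, (2-9)^2=49, (8-8)^2=0, (5-6)^2=1, (9-4)^2=25, (4-1)^2=9
sum(d^2) = 116.
Step 3: rho = 1 - 6*116 / (9*(9^2 - 1)) = 1 - 696/720 = 0.033333.
Step 4: Under H0, t = rho * sqrt((n-2)/(1-rho^2)) = 0.0882 ~ t(7).
Step 5: Two-sided p-value from the t-distribution with 7 df = 0.932157.
Step 6: alpha = 0.1. fail to reject H0.

rho = 0.0333, p = 0.932157, fail to reject H0 at alpha = 0.1.


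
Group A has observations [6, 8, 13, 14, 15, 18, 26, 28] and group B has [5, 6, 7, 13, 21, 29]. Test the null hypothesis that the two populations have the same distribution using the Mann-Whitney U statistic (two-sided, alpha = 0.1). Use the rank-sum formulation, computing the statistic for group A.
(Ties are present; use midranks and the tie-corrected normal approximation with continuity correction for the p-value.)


Step 1: Combine and sort all 14 observations; assign midranks.
sorted (value, group): (5,Y), (6,X), (6,Y), (7,Y), (8,X), (13,X), (13,Y), (14,X), (15,X), (18,X), (21,Y), (26,X), (28,X), (29,Y)
ranks: 5->1, 6->2.5, 6->2.5, 7->4, 8->5, 13->6.5, 13->6.5, 14->8, 15->9, 18->10, 21->11, 26->12, 28->13, 29->14
Step 2: Rank sum for X: R1 = 2.5 + 5 + 6.5 + 8 + 9 + 10 + 12 + 13 = 66.
Step 3: U_X = R1 - n1(n1+1)/2 = 66 - 8*9/2 = 66 - 36 = 30.
       U_Y = n1*n2 - U_X = 48 - 30 = 18.
Step 4: Ties are present, so use the tie-corrected normal approximation (with continuity correction) for the p-value.
Step 5: p-value = 0.476705; compare to alpha = 0.1. fail to reject H0.

U_X = 30, p = 0.476705, fail to reject H0 at alpha = 0.1.


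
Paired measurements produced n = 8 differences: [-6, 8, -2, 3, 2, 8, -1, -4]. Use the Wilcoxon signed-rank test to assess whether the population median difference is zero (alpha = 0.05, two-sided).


Step 1: Drop any zero differences (none here) and take |d_i|.
|d| = [6, 8, 2, 3, 2, 8, 1, 4]
Step 2: Midrank |d_i| (ties get averaged ranks).
ranks: |6|->6, |8|->7.5, |2|->2.5, |3|->4, |2|->2.5, |8|->7.5, |1|->1, |4|->5
Step 3: Attach original signs; sum ranks with positive sign and with negative sign.
W+ = 7.5 + 4 + 2.5 + 7.5 = 21.5
W- = 6 + 2.5 + 1 + 5 = 14.5
(Check: W+ + W- = 36 should equal n(n+1)/2 = 36.)
Step 4: Test statistic W = min(W+, W-) = 14.5.
Step 5: Ties in |d|, so use the tie-corrected normal approximation.
        E[W] = n(n+1)/4 = 8*9/4 = 18.
        Tie groups: |d|=2 (t=2), |d|=8 (t=2); sum(t^3 - t) = 12.
        Var[W] = n(n+1)(2n+1)/24 - sum(t^3-t)/48 = 1224/24 - 12/48 = 50.75.
        z = (W - E[W]) / sqrt(Var[W]) = (14.5 - 18) / 7.1239 = -0.4913.
        Two-sided p = 2*Phi(z) = 0.623212.
Step 6: alpha = 0.05. fail to reject H0.

W+ = 21.5, W- = 14.5, W = min = 14.5, p = 0.623212, fail to reject H0.


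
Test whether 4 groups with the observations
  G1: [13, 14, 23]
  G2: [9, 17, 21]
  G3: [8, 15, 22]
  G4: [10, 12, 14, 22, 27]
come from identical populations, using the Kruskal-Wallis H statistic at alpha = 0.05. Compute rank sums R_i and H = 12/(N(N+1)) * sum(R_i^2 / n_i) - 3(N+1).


Step 1: Combine all N = 14 observations and assign midranks.
sorted (value, group, rank): (8,G3,1), (9,G2,2), (10,G4,3), (12,G4,4), (13,G1,5), (14,G1,6.5), (14,G4,6.5), (15,G3,8), (17,G2,9), (21,G2,10), (22,G3,11.5), (22,G4,11.5), (23,G1,13), (27,G4,14)
Step 2: Sum ranks within each group.
R_1 = 24.5 (n_1 = 3)
R_2 = 21 (n_2 = 3)
R_3 = 20.5 (n_3 = 3)
R_4 = 39 (n_4 = 5)
Step 3: H = 12/(N(N+1)) * sum(R_i^2/n_i) - 3(N+1)
     = 12/(14*15) * (24.5^2/3 + 21^2/3 + 20.5^2/3 + 39^2/5) - 3*15
     = 0.057143 * 791.367 - 45
     = 0.220952.
Step 4: Ties present; correction factor C = 1 - 12/(14^3 - 14) = 0.995604. Corrected H = 0.220952 / 0.995604 = 0.221928.
Step 5: Under H0, H ~ chi^2(3); p-value = 0.973974.
Step 6: alpha = 0.05. fail to reject H0.

H = 0.2219, df = 3, p = 0.973974, fail to reject H0.


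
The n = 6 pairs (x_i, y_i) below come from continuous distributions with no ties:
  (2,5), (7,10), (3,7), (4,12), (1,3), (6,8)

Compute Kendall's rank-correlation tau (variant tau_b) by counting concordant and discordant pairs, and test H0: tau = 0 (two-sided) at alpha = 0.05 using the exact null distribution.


Step 1: Enumerate the 15 unordered pairs (i,j) with i<j and classify each by sign(x_j-x_i) * sign(y_j-y_i).
  (1,2):dx=+5,dy=+5->C; (1,3):dx=+1,dy=+2->C; (1,4):dx=+2,dy=+7->C; (1,5):dx=-1,dy=-2->C
  (1,6):dx=+4,dy=+3->C; (2,3):dx=-4,dy=-3->C; (2,4):dx=-3,dy=+2->D; (2,5):dx=-6,dy=-7->C
  (2,6):dx=-1,dy=-2->C; (3,4):dx=+1,dy=+5->C; (3,5):dx=-2,dy=-4->C; (3,6):dx=+3,dy=+1->C
  (4,5):dx=-3,dy=-9->C; (4,6):dx=+2,dy=-4->D; (5,6):dx=+5,dy=+5->C
Step 2: C = 13, D = 2, total pairs = 15.
Step 3: tau = (C - D)/(n(n-1)/2) = (13 - 2)/15 = 0.733333.
Step 4: Exact two-sided p-value (enumerate n! = 720 permutations of y under H0): p = 0.055556.
Step 5: alpha = 0.05. fail to reject H0.

tau_b = 0.7333 (C=13, D=2), p = 0.055556, fail to reject H0.


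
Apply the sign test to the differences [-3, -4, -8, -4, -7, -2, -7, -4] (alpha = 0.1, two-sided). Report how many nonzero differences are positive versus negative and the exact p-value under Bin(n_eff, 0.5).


Step 1: Discard zero differences. Original n = 8; n_eff = number of nonzero differences = 8.
Nonzero differences (with sign): -3, -4, -8, -4, -7, -2, -7, -4
Step 2: Count signs: positive = 0, negative = 8.
Step 3: Under H0: P(positive) = 0.5, so the number of positives S ~ Bin(8, 0.5).
Step 4: Two-sided exact p-value = sum of Bin(8,0.5) probabilities at or below the observed probability = 0.007812.
Step 5: alpha = 0.1. reject H0.

n_eff = 8, pos = 0, neg = 8, p = 0.007812, reject H0.


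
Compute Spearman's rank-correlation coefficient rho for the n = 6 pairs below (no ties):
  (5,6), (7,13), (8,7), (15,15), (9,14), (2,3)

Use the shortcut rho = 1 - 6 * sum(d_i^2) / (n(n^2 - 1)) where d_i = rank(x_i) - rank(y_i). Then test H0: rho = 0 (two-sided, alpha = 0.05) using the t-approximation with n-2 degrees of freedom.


Step 1: Rank x and y separately (midranks; no ties here).
rank(x): 5->2, 7->3, 8->4, 15->6, 9->5, 2->1
rank(y): 6->2, 13->4, 7->3, 15->6, 14->5, 3->1
Step 2: d_i = R_x(i) - R_y(i); compute d_i^2.
  (2-2)^2=0, (3-4)^2=1, (4-3)^2=1, (6-6)^2=0, (5-5)^2=0, (1-1)^2=0
sum(d^2) = 2.
Step 3: rho = 1 - 6*2 / (6*(6^2 - 1)) = 1 - 12/210 = 0.942857.
Step 4: Under H0, t = rho * sqrt((n-2)/(1-rho^2)) = 5.6595 ~ t(4).
Step 5: Two-sided p-value from the t-distribution with 4 df = 0.004805.
Step 6: alpha = 0.05. reject H0.

rho = 0.9429, p = 0.004805, reject H0 at alpha = 0.05.


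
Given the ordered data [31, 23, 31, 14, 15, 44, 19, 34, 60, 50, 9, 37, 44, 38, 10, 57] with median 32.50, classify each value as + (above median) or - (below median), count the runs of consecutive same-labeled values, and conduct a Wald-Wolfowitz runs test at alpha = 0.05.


Step 1: Compute median = 32.50; label A = above, B = below.
Labels in order: BBBBBABAAABAAABA  (n_A = 8, n_B = 8)
Step 2: Count runs R = 8.
Step 3: Under H0 (random ordering), E[R] = 2*n_A*n_B/(n_A+n_B) + 1 = 2*8*8/16 + 1 = 9.0000.
        Var[R] = 2*n_A*n_B*(2*n_A*n_B - n_A - n_B) / ((n_A+n_B)^2 * (n_A+n_B-1)) = 14336/3840 = 3.7333.
        SD[R] = 1.9322.
Step 4: Continuity-corrected z = (R + 0.5 - E[R]) / SD[R] = (8 + 0.5 - 9.0000) / 1.9322 = -0.2588.
Step 5: Two-sided p-value via normal approximation = 2*(1 - Phi(|z|)) = 0.795809.
Step 6: alpha = 0.05. fail to reject H0.

R = 8, z = -0.2588, p = 0.795809, fail to reject H0.


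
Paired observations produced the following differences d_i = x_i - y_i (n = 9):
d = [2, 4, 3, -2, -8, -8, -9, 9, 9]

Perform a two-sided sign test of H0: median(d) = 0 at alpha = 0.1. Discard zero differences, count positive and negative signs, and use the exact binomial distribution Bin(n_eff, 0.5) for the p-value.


Step 1: Discard zero differences. Original n = 9; n_eff = number of nonzero differences = 9.
Nonzero differences (with sign): +2, +4, +3, -2, -8, -8, -9, +9, +9
Step 2: Count signs: positive = 5, negative = 4.
Step 3: Under H0: P(positive) = 0.5, so the number of positives S ~ Bin(9, 0.5).
Step 4: Two-sided exact p-value = sum of Bin(9,0.5) probabilities at or below the observed probability = 1.000000.
Step 5: alpha = 0.1. fail to reject H0.

n_eff = 9, pos = 5, neg = 4, p = 1.000000, fail to reject H0.


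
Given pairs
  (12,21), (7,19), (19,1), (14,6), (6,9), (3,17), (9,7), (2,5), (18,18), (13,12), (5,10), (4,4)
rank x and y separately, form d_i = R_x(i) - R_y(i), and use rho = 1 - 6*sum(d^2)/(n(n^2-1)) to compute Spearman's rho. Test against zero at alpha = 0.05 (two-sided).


Step 1: Rank x and y separately (midranks; no ties here).
rank(x): 12->8, 7->6, 19->12, 14->10, 6->5, 3->2, 9->7, 2->1, 18->11, 13->9, 5->4, 4->3
rank(y): 21->12, 19->11, 1->1, 6->4, 9->6, 17->9, 7->5, 5->3, 18->10, 12->8, 10->7, 4->2
Step 2: d_i = R_x(i) - R_y(i); compute d_i^2.
  (8-12)^2=16, (6-11)^2=25, (12-1)^2=121, (10-4)^2=36, (5-6)^2=1, (2-9)^2=49, (7-5)^2=4, (1-3)^2=4, (11-10)^2=1, (9-8)^2=1, (4-7)^2=9, (3-2)^2=1
sum(d^2) = 268.
Step 3: rho = 1 - 6*268 / (12*(12^2 - 1)) = 1 - 1608/1716 = 0.062937.
Step 4: Under H0, t = rho * sqrt((n-2)/(1-rho^2)) = 0.1994 ~ t(10).
Step 5: Two-sided p-value from the t-distribution with 10 df = 0.845931.
Step 6: alpha = 0.05. fail to reject H0.

rho = 0.0629, p = 0.845931, fail to reject H0 at alpha = 0.05.


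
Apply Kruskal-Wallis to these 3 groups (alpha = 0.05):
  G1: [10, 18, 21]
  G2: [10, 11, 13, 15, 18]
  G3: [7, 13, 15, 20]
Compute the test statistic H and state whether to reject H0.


Step 1: Combine all N = 12 observations and assign midranks.
sorted (value, group, rank): (7,G3,1), (10,G1,2.5), (10,G2,2.5), (11,G2,4), (13,G2,5.5), (13,G3,5.5), (15,G2,7.5), (15,G3,7.5), (18,G1,9.5), (18,G2,9.5), (20,G3,11), (21,G1,12)
Step 2: Sum ranks within each group.
R_1 = 24 (n_1 = 3)
R_2 = 29 (n_2 = 5)
R_3 = 25 (n_3 = 4)
Step 3: H = 12/(N(N+1)) * sum(R_i^2/n_i) - 3(N+1)
     = 12/(12*13) * (24^2/3 + 29^2/5 + 25^2/4) - 3*13
     = 0.076923 * 516.45 - 39
     = 0.726923.
Step 4: Ties present; correction factor C = 1 - 24/(12^3 - 12) = 0.986014. Corrected H = 0.726923 / 0.986014 = 0.737234.
Step 5: Under H0, H ~ chi^2(2); p-value = 0.691690.
Step 6: alpha = 0.05. fail to reject H0.

H = 0.7372, df = 2, p = 0.691690, fail to reject H0.


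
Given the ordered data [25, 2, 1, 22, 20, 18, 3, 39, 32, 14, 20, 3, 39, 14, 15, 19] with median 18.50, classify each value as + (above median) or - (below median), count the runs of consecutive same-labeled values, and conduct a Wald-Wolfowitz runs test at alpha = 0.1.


Step 1: Compute median = 18.50; label A = above, B = below.
Labels in order: ABBAABBAABABABBA  (n_A = 8, n_B = 8)
Step 2: Count runs R = 11.
Step 3: Under H0 (random ordering), E[R] = 2*n_A*n_B/(n_A+n_B) + 1 = 2*8*8/16 + 1 = 9.0000.
        Var[R] = 2*n_A*n_B*(2*n_A*n_B - n_A - n_B) / ((n_A+n_B)^2 * (n_A+n_B-1)) = 14336/3840 = 3.7333.
        SD[R] = 1.9322.
Step 4: Continuity-corrected z = (R - 0.5 - E[R]) / SD[R] = (11 - 0.5 - 9.0000) / 1.9322 = 0.7763.
Step 5: Two-sided p-value via normal approximation = 2*(1 - Phi(|z|)) = 0.437558.
Step 6: alpha = 0.1. fail to reject H0.

R = 11, z = 0.7763, p = 0.437558, fail to reject H0.


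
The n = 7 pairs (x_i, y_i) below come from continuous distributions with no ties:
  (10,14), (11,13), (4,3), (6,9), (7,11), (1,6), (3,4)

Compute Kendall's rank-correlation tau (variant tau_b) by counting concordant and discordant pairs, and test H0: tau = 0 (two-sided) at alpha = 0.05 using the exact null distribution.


Step 1: Enumerate the 21 unordered pairs (i,j) with i<j and classify each by sign(x_j-x_i) * sign(y_j-y_i).
  (1,2):dx=+1,dy=-1->D; (1,3):dx=-6,dy=-11->C; (1,4):dx=-4,dy=-5->C; (1,5):dx=-3,dy=-3->C
  (1,6):dx=-9,dy=-8->C; (1,7):dx=-7,dy=-10->C; (2,3):dx=-7,dy=-10->C; (2,4):dx=-5,dy=-4->C
  (2,5):dx=-4,dy=-2->C; (2,6):dx=-10,dy=-7->C; (2,7):dx=-8,dy=-9->C; (3,4):dx=+2,dy=+6->C
  (3,5):dx=+3,dy=+8->C; (3,6):dx=-3,dy=+3->D; (3,7):dx=-1,dy=+1->D; (4,5):dx=+1,dy=+2->C
  (4,6):dx=-5,dy=-3->C; (4,7):dx=-3,dy=-5->C; (5,6):dx=-6,dy=-5->C; (5,7):dx=-4,dy=-7->C
  (6,7):dx=+2,dy=-2->D
Step 2: C = 17, D = 4, total pairs = 21.
Step 3: tau = (C - D)/(n(n-1)/2) = (17 - 4)/21 = 0.619048.
Step 4: Exact two-sided p-value (enumerate n! = 5040 permutations of y under H0): p = 0.069048.
Step 5: alpha = 0.05. fail to reject H0.

tau_b = 0.6190 (C=17, D=4), p = 0.069048, fail to reject H0.


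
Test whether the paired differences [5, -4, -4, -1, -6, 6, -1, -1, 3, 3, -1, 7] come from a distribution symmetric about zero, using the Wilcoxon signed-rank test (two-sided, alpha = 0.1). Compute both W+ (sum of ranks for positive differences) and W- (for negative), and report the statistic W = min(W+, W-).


Step 1: Drop any zero differences (none here) and take |d_i|.
|d| = [5, 4, 4, 1, 6, 6, 1, 1, 3, 3, 1, 7]
Step 2: Midrank |d_i| (ties get averaged ranks).
ranks: |5|->9, |4|->7.5, |4|->7.5, |1|->2.5, |6|->10.5, |6|->10.5, |1|->2.5, |1|->2.5, |3|->5.5, |3|->5.5, |1|->2.5, |7|->12
Step 3: Attach original signs; sum ranks with positive sign and with negative sign.
W+ = 9 + 10.5 + 5.5 + 5.5 + 12 = 42.5
W- = 7.5 + 7.5 + 2.5 + 10.5 + 2.5 + 2.5 + 2.5 = 35.5
(Check: W+ + W- = 78 should equal n(n+1)/2 = 78.)
Step 4: Test statistic W = min(W+, W-) = 35.5.
Step 5: Ties in |d|, so use the tie-corrected normal approximation.
        E[W] = n(n+1)/4 = 12*13/4 = 39.
        Tie groups: |d|=1 (t=4), |d|=3 (t=2), |d|=4 (t=2), |d|=6 (t=2); sum(t^3 - t) = 78.
        Var[W] = n(n+1)(2n+1)/24 - sum(t^3-t)/48 = 3900/24 - 78/48 = 160.875.
        z = (W - E[W]) / sqrt(Var[W]) = (35.5 - 39) / 12.6837 = -0.2759.
        Two-sided p = 2*Phi(z) = 0.782590.
Step 6: alpha = 0.1. fail to reject H0.

W+ = 42.5, W- = 35.5, W = min = 35.5, p = 0.782590, fail to reject H0.


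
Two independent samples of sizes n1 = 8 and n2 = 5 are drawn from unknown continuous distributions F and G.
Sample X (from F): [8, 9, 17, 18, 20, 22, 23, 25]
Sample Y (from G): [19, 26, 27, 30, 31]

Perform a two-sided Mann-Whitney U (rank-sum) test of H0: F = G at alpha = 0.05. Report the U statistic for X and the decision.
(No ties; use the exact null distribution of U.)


Step 1: Combine and sort all 13 observations; assign midranks.
sorted (value, group): (8,X), (9,X), (17,X), (18,X), (19,Y), (20,X), (22,X), (23,X), (25,X), (26,Y), (27,Y), (30,Y), (31,Y)
ranks: 8->1, 9->2, 17->3, 18->4, 19->5, 20->6, 22->7, 23->8, 25->9, 26->10, 27->11, 30->12, 31->13
Step 2: Rank sum for X: R1 = 1 + 2 + 3 + 4 + 6 + 7 + 8 + 9 = 40.
Step 3: U_X = R1 - n1(n1+1)/2 = 40 - 8*9/2 = 40 - 36 = 4.
       U_Y = n1*n2 - U_X = 40 - 4 = 36.
Step 4: No ties, so the exact null distribution of U (based on enumerating the C(13,8) = 1287 equally likely rank assignments) gives the two-sided p-value.
Step 5: p-value = 0.018648; compare to alpha = 0.05. reject H0.

U_X = 4, p = 0.018648, reject H0 at alpha = 0.05.


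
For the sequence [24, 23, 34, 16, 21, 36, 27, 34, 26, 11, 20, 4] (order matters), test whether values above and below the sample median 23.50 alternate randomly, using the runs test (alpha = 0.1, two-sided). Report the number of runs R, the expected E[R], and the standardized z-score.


Step 1: Compute median = 23.50; label A = above, B = below.
Labels in order: ABABBAAAABBB  (n_A = 6, n_B = 6)
Step 2: Count runs R = 6.
Step 3: Under H0 (random ordering), E[R] = 2*n_A*n_B/(n_A+n_B) + 1 = 2*6*6/12 + 1 = 7.0000.
        Var[R] = 2*n_A*n_B*(2*n_A*n_B - n_A - n_B) / ((n_A+n_B)^2 * (n_A+n_B-1)) = 4320/1584 = 2.7273.
        SD[R] = 1.6514.
Step 4: Continuity-corrected z = (R + 0.5 - E[R]) / SD[R] = (6 + 0.5 - 7.0000) / 1.6514 = -0.3028.
Step 5: Two-sided p-value via normal approximation = 2*(1 - Phi(|z|)) = 0.762069.
Step 6: alpha = 0.1. fail to reject H0.

R = 6, z = -0.3028, p = 0.762069, fail to reject H0.


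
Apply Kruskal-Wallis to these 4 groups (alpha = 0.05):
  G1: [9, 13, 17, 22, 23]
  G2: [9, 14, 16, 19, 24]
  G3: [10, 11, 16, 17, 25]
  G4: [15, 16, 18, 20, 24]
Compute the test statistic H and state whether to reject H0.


Step 1: Combine all N = 20 observations and assign midranks.
sorted (value, group, rank): (9,G1,1.5), (9,G2,1.5), (10,G3,3), (11,G3,4), (13,G1,5), (14,G2,6), (15,G4,7), (16,G2,9), (16,G3,9), (16,G4,9), (17,G1,11.5), (17,G3,11.5), (18,G4,13), (19,G2,14), (20,G4,15), (22,G1,16), (23,G1,17), (24,G2,18.5), (24,G4,18.5), (25,G3,20)
Step 2: Sum ranks within each group.
R_1 = 51 (n_1 = 5)
R_2 = 49 (n_2 = 5)
R_3 = 47.5 (n_3 = 5)
R_4 = 62.5 (n_4 = 5)
Step 3: H = 12/(N(N+1)) * sum(R_i^2/n_i) - 3(N+1)
     = 12/(20*21) * (51^2/5 + 49^2/5 + 47.5^2/5 + 62.5^2/5) - 3*21
     = 0.028571 * 2232.9 - 63
     = 0.797143.
Step 4: Ties present; correction factor C = 1 - 42/(20^3 - 20) = 0.994737. Corrected H = 0.797143 / 0.994737 = 0.801361.
Step 5: Under H0, H ~ chi^2(3); p-value = 0.849142.
Step 6: alpha = 0.05. fail to reject H0.

H = 0.8014, df = 3, p = 0.849142, fail to reject H0.


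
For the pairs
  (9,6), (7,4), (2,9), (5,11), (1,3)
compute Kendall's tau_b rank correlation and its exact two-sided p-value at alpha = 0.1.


Step 1: Enumerate the 10 unordered pairs (i,j) with i<j and classify each by sign(x_j-x_i) * sign(y_j-y_i).
  (1,2):dx=-2,dy=-2->C; (1,3):dx=-7,dy=+3->D; (1,4):dx=-4,dy=+5->D; (1,5):dx=-8,dy=-3->C
  (2,3):dx=-5,dy=+5->D; (2,4):dx=-2,dy=+7->D; (2,5):dx=-6,dy=-1->C; (3,4):dx=+3,dy=+2->C
  (3,5):dx=-1,dy=-6->C; (4,5):dx=-4,dy=-8->C
Step 2: C = 6, D = 4, total pairs = 10.
Step 3: tau = (C - D)/(n(n-1)/2) = (6 - 4)/10 = 0.200000.
Step 4: Exact two-sided p-value (enumerate n! = 120 permutations of y under H0): p = 0.816667.
Step 5: alpha = 0.1. fail to reject H0.

tau_b = 0.2000 (C=6, D=4), p = 0.816667, fail to reject H0.


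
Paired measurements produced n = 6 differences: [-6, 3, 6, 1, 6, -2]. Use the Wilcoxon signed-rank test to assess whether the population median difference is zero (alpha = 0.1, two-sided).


Step 1: Drop any zero differences (none here) and take |d_i|.
|d| = [6, 3, 6, 1, 6, 2]
Step 2: Midrank |d_i| (ties get averaged ranks).
ranks: |6|->5, |3|->3, |6|->5, |1|->1, |6|->5, |2|->2
Step 3: Attach original signs; sum ranks with positive sign and with negative sign.
W+ = 3 + 5 + 1 + 5 = 14
W- = 5 + 2 = 7
(Check: W+ + W- = 21 should equal n(n+1)/2 = 21.)
Step 4: Test statistic W = min(W+, W-) = 7.
Step 5: Ties in |d|, so use the tie-corrected normal approximation.
        E[W] = n(n+1)/4 = 6*7/4 = 10.5.
        Tie groups: |d|=6 (t=3); sum(t^3 - t) = 24.
        Var[W] = n(n+1)(2n+1)/24 - sum(t^3-t)/48 = 546/24 - 24/48 = 22.25.
        z = (W - E[W]) / sqrt(Var[W]) = (7 - 10.5) / 4.7170 = -0.7420.
        Two-sided p = 2*Phi(z) = 0.458088.
Step 6: alpha = 0.1. fail to reject H0.

W+ = 14, W- = 7, W = min = 7, p = 0.458088, fail to reject H0.


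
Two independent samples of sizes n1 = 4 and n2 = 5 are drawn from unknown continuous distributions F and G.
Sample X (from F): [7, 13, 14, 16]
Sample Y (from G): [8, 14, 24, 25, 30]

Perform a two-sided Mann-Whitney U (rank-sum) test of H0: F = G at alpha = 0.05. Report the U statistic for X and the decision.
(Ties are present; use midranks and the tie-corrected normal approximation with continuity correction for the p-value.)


Step 1: Combine and sort all 9 observations; assign midranks.
sorted (value, group): (7,X), (8,Y), (13,X), (14,X), (14,Y), (16,X), (24,Y), (25,Y), (30,Y)
ranks: 7->1, 8->2, 13->3, 14->4.5, 14->4.5, 16->6, 24->7, 25->8, 30->9
Step 2: Rank sum for X: R1 = 1 + 3 + 4.5 + 6 = 14.5.
Step 3: U_X = R1 - n1(n1+1)/2 = 14.5 - 4*5/2 = 14.5 - 10 = 4.5.
       U_Y = n1*n2 - U_X = 20 - 4.5 = 15.5.
Step 4: Ties are present, so use the tie-corrected normal approximation (with continuity correction) for the p-value.
Step 5: p-value = 0.218742; compare to alpha = 0.05. fail to reject H0.

U_X = 4.5, p = 0.218742, fail to reject H0 at alpha = 0.05.


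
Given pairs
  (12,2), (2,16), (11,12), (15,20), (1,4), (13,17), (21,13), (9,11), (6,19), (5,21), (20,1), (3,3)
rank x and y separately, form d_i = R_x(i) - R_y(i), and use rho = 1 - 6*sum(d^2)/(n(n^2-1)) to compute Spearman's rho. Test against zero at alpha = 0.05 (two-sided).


Step 1: Rank x and y separately (midranks; no ties here).
rank(x): 12->8, 2->2, 11->7, 15->10, 1->1, 13->9, 21->12, 9->6, 6->5, 5->4, 20->11, 3->3
rank(y): 2->2, 16->8, 12->6, 20->11, 4->4, 17->9, 13->7, 11->5, 19->10, 21->12, 1->1, 3->3
Step 2: d_i = R_x(i) - R_y(i); compute d_i^2.
  (8-2)^2=36, (2-8)^2=36, (7-6)^2=1, (10-11)^2=1, (1-4)^2=9, (9-9)^2=0, (12-7)^2=25, (6-5)^2=1, (5-10)^2=25, (4-12)^2=64, (11-1)^2=100, (3-3)^2=0
sum(d^2) = 298.
Step 3: rho = 1 - 6*298 / (12*(12^2 - 1)) = 1 - 1788/1716 = -0.041958.
Step 4: Under H0, t = rho * sqrt((n-2)/(1-rho^2)) = -0.1328 ~ t(10).
Step 5: Two-sided p-value from the t-distribution with 10 df = 0.896986.
Step 6: alpha = 0.05. fail to reject H0.

rho = -0.0420, p = 0.896986, fail to reject H0 at alpha = 0.05.


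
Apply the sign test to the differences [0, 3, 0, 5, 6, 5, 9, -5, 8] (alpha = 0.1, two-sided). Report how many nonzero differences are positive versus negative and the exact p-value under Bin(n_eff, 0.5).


Step 1: Discard zero differences. Original n = 9; n_eff = number of nonzero differences = 7.
Nonzero differences (with sign): +3, +5, +6, +5, +9, -5, +8
Step 2: Count signs: positive = 6, negative = 1.
Step 3: Under H0: P(positive) = 0.5, so the number of positives S ~ Bin(7, 0.5).
Step 4: Two-sided exact p-value = sum of Bin(7,0.5) probabilities at or below the observed probability = 0.125000.
Step 5: alpha = 0.1. fail to reject H0.

n_eff = 7, pos = 6, neg = 1, p = 0.125000, fail to reject H0.


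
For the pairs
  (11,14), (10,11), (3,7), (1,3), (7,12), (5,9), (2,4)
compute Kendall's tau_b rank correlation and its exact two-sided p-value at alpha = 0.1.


Step 1: Enumerate the 21 unordered pairs (i,j) with i<j and classify each by sign(x_j-x_i) * sign(y_j-y_i).
  (1,2):dx=-1,dy=-3->C; (1,3):dx=-8,dy=-7->C; (1,4):dx=-10,dy=-11->C; (1,5):dx=-4,dy=-2->C
  (1,6):dx=-6,dy=-5->C; (1,7):dx=-9,dy=-10->C; (2,3):dx=-7,dy=-4->C; (2,4):dx=-9,dy=-8->C
  (2,5):dx=-3,dy=+1->D; (2,6):dx=-5,dy=-2->C; (2,7):dx=-8,dy=-7->C; (3,4):dx=-2,dy=-4->C
  (3,5):dx=+4,dy=+5->C; (3,6):dx=+2,dy=+2->C; (3,7):dx=-1,dy=-3->C; (4,5):dx=+6,dy=+9->C
  (4,6):dx=+4,dy=+6->C; (4,7):dx=+1,dy=+1->C; (5,6):dx=-2,dy=-3->C; (5,7):dx=-5,dy=-8->C
  (6,7):dx=-3,dy=-5->C
Step 2: C = 20, D = 1, total pairs = 21.
Step 3: tau = (C - D)/(n(n-1)/2) = (20 - 1)/21 = 0.904762.
Step 4: Exact two-sided p-value (enumerate n! = 5040 permutations of y under H0): p = 0.002778.
Step 5: alpha = 0.1. reject H0.

tau_b = 0.9048 (C=20, D=1), p = 0.002778, reject H0.


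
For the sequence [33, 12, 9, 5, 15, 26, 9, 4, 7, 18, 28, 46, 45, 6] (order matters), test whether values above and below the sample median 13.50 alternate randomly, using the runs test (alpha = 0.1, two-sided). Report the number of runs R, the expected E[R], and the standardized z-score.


Step 1: Compute median = 13.50; label A = above, B = below.
Labels in order: ABBBAABBBAAAAB  (n_A = 7, n_B = 7)
Step 2: Count runs R = 6.
Step 3: Under H0 (random ordering), E[R] = 2*n_A*n_B/(n_A+n_B) + 1 = 2*7*7/14 + 1 = 8.0000.
        Var[R] = 2*n_A*n_B*(2*n_A*n_B - n_A - n_B) / ((n_A+n_B)^2 * (n_A+n_B-1)) = 8232/2548 = 3.2308.
        SD[R] = 1.7974.
Step 4: Continuity-corrected z = (R + 0.5 - E[R]) / SD[R] = (6 + 0.5 - 8.0000) / 1.7974 = -0.8345.
Step 5: Two-sided p-value via normal approximation = 2*(1 - Phi(|z|)) = 0.403986.
Step 6: alpha = 0.1. fail to reject H0.

R = 6, z = -0.8345, p = 0.403986, fail to reject H0.


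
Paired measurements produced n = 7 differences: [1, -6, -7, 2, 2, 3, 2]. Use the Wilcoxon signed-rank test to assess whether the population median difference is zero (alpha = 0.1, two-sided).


Step 1: Drop any zero differences (none here) and take |d_i|.
|d| = [1, 6, 7, 2, 2, 3, 2]
Step 2: Midrank |d_i| (ties get averaged ranks).
ranks: |1|->1, |6|->6, |7|->7, |2|->3, |2|->3, |3|->5, |2|->3
Step 3: Attach original signs; sum ranks with positive sign and with negative sign.
W+ = 1 + 3 + 3 + 5 + 3 = 15
W- = 6 + 7 = 13
(Check: W+ + W- = 28 should equal n(n+1)/2 = 28.)
Step 4: Test statistic W = min(W+, W-) = 13.
Step 5: Ties in |d|, so use the tie-corrected normal approximation.
        E[W] = n(n+1)/4 = 7*8/4 = 14.
        Tie groups: |d|=2 (t=3); sum(t^3 - t) = 24.
        Var[W] = n(n+1)(2n+1)/24 - sum(t^3-t)/48 = 840/24 - 24/48 = 34.5.
        z = (W - E[W]) / sqrt(Var[W]) = (13 - 14) / 5.8737 = -0.1703.
        Two-sided p = 2*Phi(z) = 0.864813.
Step 6: alpha = 0.1. fail to reject H0.

W+ = 15, W- = 13, W = min = 13, p = 0.864813, fail to reject H0.


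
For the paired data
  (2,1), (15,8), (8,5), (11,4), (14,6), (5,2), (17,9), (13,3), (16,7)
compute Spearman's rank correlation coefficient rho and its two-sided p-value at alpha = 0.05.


Step 1: Rank x and y separately (midranks; no ties here).
rank(x): 2->1, 15->7, 8->3, 11->4, 14->6, 5->2, 17->9, 13->5, 16->8
rank(y): 1->1, 8->8, 5->5, 4->4, 6->6, 2->2, 9->9, 3->3, 7->7
Step 2: d_i = R_x(i) - R_y(i); compute d_i^2.
  (1-1)^2=0, (7-8)^2=1, (3-5)^2=4, (4-4)^2=0, (6-6)^2=0, (2-2)^2=0, (9-9)^2=0, (5-3)^2=4, (8-7)^2=1
sum(d^2) = 10.
Step 3: rho = 1 - 6*10 / (9*(9^2 - 1)) = 1 - 60/720 = 0.916667.
Step 4: Under H0, t = rho * sqrt((n-2)/(1-rho^2)) = 6.0685 ~ t(7).
Step 5: Two-sided p-value from the t-distribution with 7 df = 0.000507.
Step 6: alpha = 0.05. reject H0.

rho = 0.9167, p = 0.000507, reject H0 at alpha = 0.05.
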